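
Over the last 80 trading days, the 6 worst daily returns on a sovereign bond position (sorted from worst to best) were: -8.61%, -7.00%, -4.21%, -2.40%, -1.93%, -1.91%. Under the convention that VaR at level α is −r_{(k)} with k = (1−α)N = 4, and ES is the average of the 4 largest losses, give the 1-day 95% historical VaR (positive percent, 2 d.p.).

2.40%

k = 4; the 4th lowest return is -2.40%, so VaR = 2.40%.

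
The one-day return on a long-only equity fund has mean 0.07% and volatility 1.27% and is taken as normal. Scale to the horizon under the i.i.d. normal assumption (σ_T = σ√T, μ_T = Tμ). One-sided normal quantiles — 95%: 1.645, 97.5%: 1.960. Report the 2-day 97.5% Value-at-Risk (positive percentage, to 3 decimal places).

3.380%

σ_{2d} = 1.27% × √2 = 1.796%; μ_{2d} = 2 × 0.07% = 0.140%.
VaR = −(0.140%) + 1.960 × 1.796% = 3.380%.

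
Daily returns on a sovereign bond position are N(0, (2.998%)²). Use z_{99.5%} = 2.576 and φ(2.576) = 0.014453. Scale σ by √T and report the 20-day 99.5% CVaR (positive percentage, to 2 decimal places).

σ_{20d} = 2.998% × √20 = 13.407%.
ES multiplier = φ(z)/(1−α) = 0.014453/0.005 = 2.891.
ES = 13.407% × 2.891 = 38.760%.

38.76%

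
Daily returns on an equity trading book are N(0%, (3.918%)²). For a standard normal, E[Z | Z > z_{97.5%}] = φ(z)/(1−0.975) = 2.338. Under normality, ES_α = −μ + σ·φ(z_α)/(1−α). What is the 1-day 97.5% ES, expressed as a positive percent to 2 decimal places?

9.16%

ES = 3.918% × 2.338 = 9.160%.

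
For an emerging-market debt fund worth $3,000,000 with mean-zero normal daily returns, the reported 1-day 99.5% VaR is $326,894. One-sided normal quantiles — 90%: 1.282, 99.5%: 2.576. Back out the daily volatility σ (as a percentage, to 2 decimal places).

4.23%

VaR as a fraction: $326,894 / $3,000,000 = 10.896%.
σ = VaR / z = 10.896% / 2.576 = 4.230%.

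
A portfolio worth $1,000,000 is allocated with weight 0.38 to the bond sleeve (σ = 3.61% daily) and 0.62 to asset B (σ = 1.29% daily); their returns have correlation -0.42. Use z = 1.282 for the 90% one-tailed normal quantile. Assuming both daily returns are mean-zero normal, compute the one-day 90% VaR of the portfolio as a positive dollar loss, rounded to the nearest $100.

$16,200

σ_p² = 0.38²·3.61² + 0.62²·1.29² + 2·-0.42·0.38·0.62·3.61·1.29 = 1.5999 (%²).
σ_p = √1.5999 = 1.265%.
VaR = 1.282 × 1.265% = 1.622%; on $1,000,000 that is $16,220.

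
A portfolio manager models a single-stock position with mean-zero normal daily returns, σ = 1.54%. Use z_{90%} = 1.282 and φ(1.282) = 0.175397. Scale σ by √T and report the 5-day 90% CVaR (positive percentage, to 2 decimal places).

σ_{5d} = 1.54% × √5 = 3.444%.
ES multiplier = φ(z)/(1−α) = 0.175397/0.1 = 1.754.
ES = 3.444% × 1.754 = 6.041%.

6.04%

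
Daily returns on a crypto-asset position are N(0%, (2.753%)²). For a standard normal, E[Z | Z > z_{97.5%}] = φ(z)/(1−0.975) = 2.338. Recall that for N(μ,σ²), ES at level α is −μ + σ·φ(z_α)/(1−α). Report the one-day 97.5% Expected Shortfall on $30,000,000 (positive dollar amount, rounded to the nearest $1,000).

$1,931,000

ES = 2.753% × 2.338 = 6.437%.
On $30,000,000: 0.06437 × $30,000,000 = $1,931,100.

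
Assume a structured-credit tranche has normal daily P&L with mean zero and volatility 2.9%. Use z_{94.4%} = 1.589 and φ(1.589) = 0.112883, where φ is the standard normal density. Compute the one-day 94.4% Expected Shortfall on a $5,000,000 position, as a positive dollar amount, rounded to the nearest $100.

$292,300

Tail multiplier: φ(z)/(1−α) = 0.112883 / 0.056 = 2.016.
ES = 2.9% × 2.016 = 5.846%.
On $5,000,000: 0.05846 × $5,000,000 = $292,300.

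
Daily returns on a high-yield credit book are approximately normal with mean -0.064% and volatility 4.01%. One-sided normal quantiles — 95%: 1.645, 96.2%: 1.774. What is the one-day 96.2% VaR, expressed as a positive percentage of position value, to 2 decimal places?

VaR = −μ + z·σ = −(-0.064%) + 1.774 × 4.01% = 7.178%.

7.18%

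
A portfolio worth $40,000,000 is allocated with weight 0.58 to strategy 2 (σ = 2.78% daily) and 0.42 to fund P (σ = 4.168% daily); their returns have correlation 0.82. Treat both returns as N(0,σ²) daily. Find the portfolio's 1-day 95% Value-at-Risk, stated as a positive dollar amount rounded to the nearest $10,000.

$2,110,000

σ_p² = 0.58²·2.78² + 0.42²·4.168² + 2·0.82·0.58·0.42·2.78·4.168 = 10.2934 (%²).
σ_p = √10.2934 = 3.208%.
At 95%, z = 1.645.
VaR = 1.645 × 3.208% = 5.277%; on $40,000,000 that is $2,110,800.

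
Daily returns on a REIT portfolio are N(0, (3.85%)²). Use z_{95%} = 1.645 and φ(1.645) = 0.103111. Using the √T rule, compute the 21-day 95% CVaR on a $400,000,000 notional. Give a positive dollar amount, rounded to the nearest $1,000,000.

$146,000,000

σ_{21d} = 3.85% × √21 = 17.643%.
ES multiplier = φ(z)/(1−α) = 0.103111/0.05 = 2.062.
ES = 17.643% × 2.062 = 36.380%; on $400,000,000: $145,520,000.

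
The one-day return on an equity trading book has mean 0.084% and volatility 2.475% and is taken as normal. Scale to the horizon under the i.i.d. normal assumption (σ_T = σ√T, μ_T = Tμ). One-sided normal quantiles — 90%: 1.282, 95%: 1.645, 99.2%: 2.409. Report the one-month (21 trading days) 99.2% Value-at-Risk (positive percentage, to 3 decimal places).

25.559%

σ_{21d} = 2.475% × √21 = 11.342%; μ_{21d} = 21 × 0.084% = 1.764%.
VaR = −(1.764%) + 2.409 × 11.342% = 25.559%.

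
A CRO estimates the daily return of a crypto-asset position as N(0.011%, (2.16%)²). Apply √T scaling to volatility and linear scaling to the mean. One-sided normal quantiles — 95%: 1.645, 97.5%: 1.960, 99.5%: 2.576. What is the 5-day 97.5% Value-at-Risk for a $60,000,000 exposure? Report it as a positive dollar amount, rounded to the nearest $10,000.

$5,650,000

σ_{5d} = 2.16% × √5 = 4.830%; μ_{5d} = 5 × 0.011% = 0.055%.
VaR = −(0.055%) + 1.960 × 4.830% = 9.412%.
On $60,000,000: 0.09412 × $60,000,000 = $5,647,200.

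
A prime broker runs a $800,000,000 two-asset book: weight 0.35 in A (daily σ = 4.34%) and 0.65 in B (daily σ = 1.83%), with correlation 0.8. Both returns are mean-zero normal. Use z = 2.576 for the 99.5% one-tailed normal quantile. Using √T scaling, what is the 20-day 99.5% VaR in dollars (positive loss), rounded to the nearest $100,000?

$237,000,000

σ_p = √(0.35²·4.34² + 0.65²·1.83² + 2·0.8·0.35·0.65·4.34·1.83) = 2.572%.
σ_{20d} = 2.572% × √20 = 11.502%.
VaR = 2.576 × 11.502% = 29.629%; on $800,000,000 that is $237,032,000.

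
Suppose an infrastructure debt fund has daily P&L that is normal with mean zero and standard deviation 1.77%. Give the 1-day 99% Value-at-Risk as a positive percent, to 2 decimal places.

At 99% one-sided, z = 2.326.
VaR = z·σ = 2.326 × 1.77% = 4.117%.

4.12%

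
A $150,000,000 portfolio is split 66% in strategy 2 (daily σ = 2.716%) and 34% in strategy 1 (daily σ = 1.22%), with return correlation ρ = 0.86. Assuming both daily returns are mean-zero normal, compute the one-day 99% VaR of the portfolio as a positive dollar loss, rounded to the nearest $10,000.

$7,540,000

σ_p² = 0.66²·2.716² + 0.34²·1.22² + 2·0.86·0.66·0.34·2.716·1.22 = 4.6642 (%²).
σ_p = √4.6642 = 2.160%.
At 99%, z = 2.326.
VaR = 2.326 × 2.160% = 5.024%; on $150,000,000 that is $7,536,000.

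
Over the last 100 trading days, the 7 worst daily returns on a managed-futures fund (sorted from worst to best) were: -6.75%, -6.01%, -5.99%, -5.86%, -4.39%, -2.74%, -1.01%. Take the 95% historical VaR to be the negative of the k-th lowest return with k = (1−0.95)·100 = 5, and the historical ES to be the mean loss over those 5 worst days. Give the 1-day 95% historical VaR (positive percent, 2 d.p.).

4.39%

k = 5; the 5th lowest return is -4.39%, so VaR = 4.39%.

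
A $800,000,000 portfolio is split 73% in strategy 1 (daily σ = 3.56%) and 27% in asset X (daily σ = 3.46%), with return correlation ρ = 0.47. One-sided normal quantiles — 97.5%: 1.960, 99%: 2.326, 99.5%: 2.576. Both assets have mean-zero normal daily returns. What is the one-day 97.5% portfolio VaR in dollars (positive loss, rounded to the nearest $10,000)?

σ_p² = 0.73²·3.56² + 0.27²·3.46² + 2·0.47·0.73·0.27·3.56·3.46 = 9.9086 (%²).
σ_p = √9.9086 = 3.148%.
VaR = 1.960 × 3.148% = 6.170%; on $800,000,000 that is $49,360,000.

$49,360,000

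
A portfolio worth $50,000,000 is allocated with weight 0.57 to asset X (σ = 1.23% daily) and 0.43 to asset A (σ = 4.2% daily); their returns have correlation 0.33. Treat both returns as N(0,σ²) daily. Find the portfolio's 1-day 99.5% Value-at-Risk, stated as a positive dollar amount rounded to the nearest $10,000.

σ_p² = 0.57²·1.23² + 0.43²·4.2² + 2·0.33·0.57·0.43·1.23·4.2 = 4.5889 (%²).
σ_p = √4.5889 = 2.142%.
At 99.5%, z = 2.576.
VaR = 2.576 × 2.142% = 5.518%; on $50,000,000 that is $2,759,000.

$2,760,000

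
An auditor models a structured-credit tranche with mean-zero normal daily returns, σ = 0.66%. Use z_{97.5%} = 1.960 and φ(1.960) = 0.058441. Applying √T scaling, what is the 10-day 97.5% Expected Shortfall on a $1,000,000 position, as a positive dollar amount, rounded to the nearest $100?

$48,800

σ_{10d} = 0.66% × √10 = 2.087%.
ES multiplier = φ(z)/(1−α) = 0.058441/0.025 = 2.338.
ES = 2.087% × 2.338 = 4.879%; on $1,000,000: $48,790.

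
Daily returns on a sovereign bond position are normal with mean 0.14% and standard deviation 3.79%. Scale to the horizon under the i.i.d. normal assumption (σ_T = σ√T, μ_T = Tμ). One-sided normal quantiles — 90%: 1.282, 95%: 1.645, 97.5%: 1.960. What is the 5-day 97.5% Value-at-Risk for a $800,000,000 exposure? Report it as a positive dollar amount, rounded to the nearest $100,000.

$127,300,000

σ_{5d} = 3.79% × √5 = 8.475%; μ_{5d} = 5 × 0.14% = 0.700%.
VaR = −(0.700%) + 1.960 × 8.475% = 15.911%.
On $800,000,000: 0.15911 × $800,000,000 = $127,288,000.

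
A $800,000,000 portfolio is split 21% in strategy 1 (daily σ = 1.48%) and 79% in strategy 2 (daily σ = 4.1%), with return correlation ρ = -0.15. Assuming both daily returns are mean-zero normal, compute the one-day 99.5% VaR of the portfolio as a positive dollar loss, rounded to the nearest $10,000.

$66,090,000

σ_p² = 0.21²·1.48² + 0.79²·4.1² + 2·-0.15·0.21·0.79·1.48·4.1 = 10.2857 (%²).
σ_p = √10.2857 = 3.207%.
At 99.5%, z = 2.576.
VaR = 2.576 × 3.207% = 8.261%; on $800,000,000 that is $66,088,000.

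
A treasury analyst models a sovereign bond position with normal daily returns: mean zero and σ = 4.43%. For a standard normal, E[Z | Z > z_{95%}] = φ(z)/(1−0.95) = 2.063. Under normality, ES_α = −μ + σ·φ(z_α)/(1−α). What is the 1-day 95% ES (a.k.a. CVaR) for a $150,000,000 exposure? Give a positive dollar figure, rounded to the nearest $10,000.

ES = 4.43% × 2.063 = 9.139%.
On $150,000,000: 0.09139 × $150,000,000 = $13,708,500.

$13,710,000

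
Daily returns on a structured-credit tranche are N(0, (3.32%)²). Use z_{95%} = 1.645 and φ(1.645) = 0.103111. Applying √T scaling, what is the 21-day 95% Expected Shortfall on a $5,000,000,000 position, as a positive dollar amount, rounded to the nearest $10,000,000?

$1,570,000,000

σ_{21d} = 3.32% × √21 = 15.214%.
ES multiplier = φ(z)/(1−α) = 0.103111/0.05 = 2.062.
ES = 15.214% × 2.062 = 31.371%; on $5,000,000,000: $1,568,550,000.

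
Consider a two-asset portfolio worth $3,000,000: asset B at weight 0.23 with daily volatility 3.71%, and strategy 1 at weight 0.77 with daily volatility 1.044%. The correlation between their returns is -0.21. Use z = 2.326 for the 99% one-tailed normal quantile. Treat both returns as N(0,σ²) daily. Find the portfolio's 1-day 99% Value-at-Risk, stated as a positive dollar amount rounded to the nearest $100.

σ_p² = 0.23²·3.71² + 0.77²·1.044² + 2·-0.21·0.23·0.77·3.71·1.044 = 1.0862 (%²).
σ_p = √1.0862 = 1.042%.
VaR = 2.326 × 1.042% = 2.424%; on $3,000,000 that is $72,720.

$72,700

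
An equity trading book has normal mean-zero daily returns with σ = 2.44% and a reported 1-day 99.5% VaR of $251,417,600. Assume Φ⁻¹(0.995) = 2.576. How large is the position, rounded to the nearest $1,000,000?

VaR as a fraction of value: z·σ = 2.576 × 2.44% = 6.28544%.
Position = $251,417,600 / 0.0628544 = $4,000,000,000.

$4,000,000,000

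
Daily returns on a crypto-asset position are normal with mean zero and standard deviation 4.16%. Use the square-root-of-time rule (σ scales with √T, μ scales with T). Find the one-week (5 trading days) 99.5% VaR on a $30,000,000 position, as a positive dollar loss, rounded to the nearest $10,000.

$7,190,000

At 99.5%, z = 2.576.
σ_{5d} = 4.16% × √5 = 9.302%.
VaR = 2.576 × 9.302% = 23.962%.
On $30,000,000: 0.23962 × $30,000,000 = $7,188,600.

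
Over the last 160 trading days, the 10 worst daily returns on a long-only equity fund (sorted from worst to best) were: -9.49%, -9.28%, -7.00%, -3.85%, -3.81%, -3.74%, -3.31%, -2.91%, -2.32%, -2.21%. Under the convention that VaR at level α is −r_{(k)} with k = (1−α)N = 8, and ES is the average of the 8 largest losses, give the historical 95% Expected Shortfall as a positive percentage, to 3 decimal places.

5.424%

The 8 worst returns sum to -43.39%.
ES = −(-43.39%) / 8 = 5.42375% ≈ 5.424%.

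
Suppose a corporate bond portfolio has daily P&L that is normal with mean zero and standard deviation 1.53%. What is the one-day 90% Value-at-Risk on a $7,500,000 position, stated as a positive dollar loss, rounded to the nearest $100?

At 90% one-sided, z = 1.282.
VaR = z·σ = 1.282 × 1.53% = 1.961%.
On $7,500,000: 0.01961 × $7,500,000 = $147,075.

$147,100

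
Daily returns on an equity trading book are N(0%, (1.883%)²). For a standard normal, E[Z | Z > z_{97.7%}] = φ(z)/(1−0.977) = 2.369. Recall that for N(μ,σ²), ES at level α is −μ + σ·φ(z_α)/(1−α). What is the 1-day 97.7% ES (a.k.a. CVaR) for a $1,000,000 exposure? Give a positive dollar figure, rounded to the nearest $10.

$44,610

ES = 1.883% × 2.369 = 4.461%.
On $1,000,000: 0.04461 × $1,000,000 = $44,610.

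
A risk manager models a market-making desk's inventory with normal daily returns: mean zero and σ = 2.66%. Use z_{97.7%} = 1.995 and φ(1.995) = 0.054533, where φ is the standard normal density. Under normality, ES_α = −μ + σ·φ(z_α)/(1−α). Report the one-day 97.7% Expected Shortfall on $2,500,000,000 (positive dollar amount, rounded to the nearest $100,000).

Tail multiplier: φ(z)/(1−α) = 0.054533 / 0.023 = 2.371.
ES = 2.66% × 2.371 = 6.307%.
On $2,500,000,000: 0.06307 × $2,500,000,000 = $157,675,000.

$157,700,000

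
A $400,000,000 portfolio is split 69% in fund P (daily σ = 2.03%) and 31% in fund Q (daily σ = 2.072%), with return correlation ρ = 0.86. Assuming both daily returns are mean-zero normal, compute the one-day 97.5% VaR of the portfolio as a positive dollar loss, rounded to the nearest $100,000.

σ_p² = 0.69²·2.03² + 0.31²·2.072² + 2·0.86·0.69·0.31·2.03·2.072 = 3.9220 (%²).
σ_p = √3.9220 = 1.980%.
At 97.5%, z = 1.960.
VaR = 1.960 × 1.980% = 3.881%; on $400,000,000 that is $15,524,000.

$15,500,000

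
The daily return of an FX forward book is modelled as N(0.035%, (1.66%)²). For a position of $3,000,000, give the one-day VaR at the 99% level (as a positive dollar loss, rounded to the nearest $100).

$114,800

At 99% one-sided, z = 2.326.
VaR = −μ + z·σ = −(0.035%) + 2.326 × 1.66% = 3.826%.
On $3,000,000: 0.03826 × $3,000,000 = $114,780.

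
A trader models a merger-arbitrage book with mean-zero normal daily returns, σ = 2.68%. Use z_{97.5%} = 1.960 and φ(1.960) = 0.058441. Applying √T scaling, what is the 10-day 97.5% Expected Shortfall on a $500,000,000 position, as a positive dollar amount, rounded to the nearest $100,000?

σ_{10d} = 2.68% × √10 = 8.475%.
ES multiplier = φ(z)/(1−α) = 0.058441/0.025 = 2.338.
ES = 8.475% × 2.338 = 19.815%; on $500,000,000: $99,075,000.

$99,100,000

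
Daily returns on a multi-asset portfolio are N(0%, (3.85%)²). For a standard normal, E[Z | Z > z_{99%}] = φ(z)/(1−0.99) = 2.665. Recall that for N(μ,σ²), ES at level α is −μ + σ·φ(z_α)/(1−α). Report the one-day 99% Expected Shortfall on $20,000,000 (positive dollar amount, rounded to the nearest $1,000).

ES = 3.85% × 2.665 = 10.260%.
On $20,000,000: 0.10260 × $20,000,000 = $2,052,000.

$2,052,000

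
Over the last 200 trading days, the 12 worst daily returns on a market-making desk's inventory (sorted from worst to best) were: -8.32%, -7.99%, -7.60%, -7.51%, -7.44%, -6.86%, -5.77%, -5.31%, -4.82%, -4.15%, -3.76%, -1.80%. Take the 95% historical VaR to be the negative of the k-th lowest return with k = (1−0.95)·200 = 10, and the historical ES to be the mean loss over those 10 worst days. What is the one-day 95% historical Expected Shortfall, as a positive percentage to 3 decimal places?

The 10 worst returns sum to -65.77%.
ES = −(-65.77%) / 10 = 6.577%.

6.577%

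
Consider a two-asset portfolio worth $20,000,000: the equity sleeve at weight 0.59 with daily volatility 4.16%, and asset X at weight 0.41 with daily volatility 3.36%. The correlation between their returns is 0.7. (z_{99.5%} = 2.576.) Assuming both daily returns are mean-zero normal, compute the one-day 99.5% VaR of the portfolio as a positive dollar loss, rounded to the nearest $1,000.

σ_p² = 0.59²·4.16² + 0.41²·3.36² + 2·0.7·0.59·0.41·4.16·3.36 = 12.6555 (%²).
σ_p = √12.6555 = 3.557%.
VaR = 2.576 × 3.557% = 9.163%; on $20,000,000 that is $1,832,600.

$1,833,000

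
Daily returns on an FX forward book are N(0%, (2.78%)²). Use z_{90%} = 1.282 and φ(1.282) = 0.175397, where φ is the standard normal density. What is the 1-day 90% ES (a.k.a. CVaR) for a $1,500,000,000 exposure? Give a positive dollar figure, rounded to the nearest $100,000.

$73,100,000

Tail multiplier: φ(z)/(1−α) = 0.175397 / 0.1 = 1.754.
ES = 2.78% × 1.754 = 4.876%.
On $1,500,000,000: 0.04876 × $1,500,000,000 = $73,140,000.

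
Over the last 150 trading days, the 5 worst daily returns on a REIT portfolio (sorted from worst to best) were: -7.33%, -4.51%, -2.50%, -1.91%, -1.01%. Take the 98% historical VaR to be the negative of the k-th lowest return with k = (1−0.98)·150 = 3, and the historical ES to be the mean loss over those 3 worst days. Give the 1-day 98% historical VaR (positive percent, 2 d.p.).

k = 3; the 3rd lowest return is -2.50%, so VaR = 2.50%.

2.50%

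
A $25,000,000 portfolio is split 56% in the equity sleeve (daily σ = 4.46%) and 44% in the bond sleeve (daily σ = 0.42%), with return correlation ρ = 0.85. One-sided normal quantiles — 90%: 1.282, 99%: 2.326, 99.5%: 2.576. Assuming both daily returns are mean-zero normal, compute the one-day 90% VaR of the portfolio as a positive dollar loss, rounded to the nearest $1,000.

σ_p² = 0.56²·4.46² + 0.44²·0.42² + 2·0.85·0.56·0.44·4.46·0.42 = 7.0568 (%²).
σ_p = √7.0568 = 2.656%.
VaR = 1.282 × 2.656% = 3.405%; on $25,000,000 that is $851,250.

$851,000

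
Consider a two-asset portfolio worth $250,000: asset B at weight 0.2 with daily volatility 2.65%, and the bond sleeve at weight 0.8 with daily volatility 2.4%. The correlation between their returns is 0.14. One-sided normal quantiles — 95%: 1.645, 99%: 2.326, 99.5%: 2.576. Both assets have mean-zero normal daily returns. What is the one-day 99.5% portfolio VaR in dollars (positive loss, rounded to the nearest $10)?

σ_p² = 0.2²·2.65² + 0.8²·2.4² + 2·0.14·0.2·0.8·2.65·2.4 = 4.2522 (%²).
σ_p = √4.2522 = 2.062%.
VaR = 2.576 × 2.062% = 5.312%; on $250,000 that is $13,280.

$13,280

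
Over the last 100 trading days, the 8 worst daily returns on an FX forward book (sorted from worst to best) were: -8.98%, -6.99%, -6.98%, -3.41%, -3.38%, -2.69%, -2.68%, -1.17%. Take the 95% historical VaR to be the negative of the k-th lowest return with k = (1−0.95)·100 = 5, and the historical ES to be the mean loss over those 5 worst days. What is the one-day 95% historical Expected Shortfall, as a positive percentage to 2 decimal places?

5.95%

The 5 worst returns sum to -29.74%.
ES = −(-29.74%) / 5 = 5.948% ≈ 5.95%.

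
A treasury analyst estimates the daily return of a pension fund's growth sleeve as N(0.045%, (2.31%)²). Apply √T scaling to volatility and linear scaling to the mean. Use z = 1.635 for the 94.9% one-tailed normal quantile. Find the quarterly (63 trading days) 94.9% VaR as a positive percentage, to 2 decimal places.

27.14%

σ_{63d} = 2.31% × √63 = 18.335%; μ_{63d} = 63 × 0.045% = 2.835%.
VaR = −(2.835%) + 1.635 × 18.335% = 27.143%.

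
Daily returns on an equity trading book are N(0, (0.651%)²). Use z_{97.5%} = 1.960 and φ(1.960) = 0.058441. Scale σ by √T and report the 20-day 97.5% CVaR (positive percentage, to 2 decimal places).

6.81%

σ_{20d} = 0.651% × √20 = 2.911%.
ES multiplier = φ(z)/(1−α) = 0.058441/0.025 = 2.338.
ES = 2.911% × 2.338 = 6.806%.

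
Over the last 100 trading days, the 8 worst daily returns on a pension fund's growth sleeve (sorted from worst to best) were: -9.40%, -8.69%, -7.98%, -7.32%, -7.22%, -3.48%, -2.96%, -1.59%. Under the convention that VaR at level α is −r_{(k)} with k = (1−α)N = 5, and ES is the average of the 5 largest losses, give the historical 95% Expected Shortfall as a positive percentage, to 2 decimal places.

8.12%

The 5 worst returns sum to -40.61%.
ES = −(-40.61%) / 5 = 8.122% ≈ 8.12%.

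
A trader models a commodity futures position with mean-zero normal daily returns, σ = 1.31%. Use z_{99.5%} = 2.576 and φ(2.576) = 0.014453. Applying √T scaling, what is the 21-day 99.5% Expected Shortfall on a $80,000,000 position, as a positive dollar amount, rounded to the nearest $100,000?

$13,900,000

σ_{21d} = 1.31% × √21 = 6.003%.
ES multiplier = φ(z)/(1−α) = 0.014453/0.005 = 2.891.
ES = 6.003% × 2.891 = 17.355%; on $80,000,000: $13,884,000.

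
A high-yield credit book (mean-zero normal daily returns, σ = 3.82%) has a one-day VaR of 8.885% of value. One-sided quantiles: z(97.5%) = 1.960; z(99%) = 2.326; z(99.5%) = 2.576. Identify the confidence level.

99%

Implied z = VaR/σ = 8.885 / 3.82 = 2.326.
This matches z(99%) = 2.326.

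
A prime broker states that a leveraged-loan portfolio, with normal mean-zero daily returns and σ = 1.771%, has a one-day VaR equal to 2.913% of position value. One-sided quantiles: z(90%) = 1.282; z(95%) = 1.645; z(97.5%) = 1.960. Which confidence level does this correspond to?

95%

Implied z = VaR/σ = 2.913 / 1.771 = 1.645.
This matches z(95%) = 1.645.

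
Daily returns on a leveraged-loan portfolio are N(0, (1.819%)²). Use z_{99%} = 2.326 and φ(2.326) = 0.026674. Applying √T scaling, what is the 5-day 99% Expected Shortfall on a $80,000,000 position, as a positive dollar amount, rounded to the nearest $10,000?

$8,680,000

σ_{5d} = 1.819% × √5 = 4.067%.
ES multiplier = φ(z)/(1−α) = 0.026674/0.01 = 2.667.
ES = 4.067% × 2.667 = 10.847%; on $80,000,000: $8,677,600.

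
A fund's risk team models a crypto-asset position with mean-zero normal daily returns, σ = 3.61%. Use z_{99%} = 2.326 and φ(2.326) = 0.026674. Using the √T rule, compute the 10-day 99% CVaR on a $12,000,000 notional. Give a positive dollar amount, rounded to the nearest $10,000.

$3,650,000

σ_{10d} = 3.61% × √10 = 11.416%.
ES multiplier = φ(z)/(1−α) = 0.026674/0.01 = 2.667.
ES = 11.416% × 2.667 = 30.446%; on $12,000,000: $3,653,520.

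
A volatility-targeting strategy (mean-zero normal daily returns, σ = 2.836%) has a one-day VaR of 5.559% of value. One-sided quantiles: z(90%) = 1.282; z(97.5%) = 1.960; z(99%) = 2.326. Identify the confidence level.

Implied z = VaR/σ = 5.559 / 2.836 = 1.960.
This matches z(97.5%) = 1.960.

97.5%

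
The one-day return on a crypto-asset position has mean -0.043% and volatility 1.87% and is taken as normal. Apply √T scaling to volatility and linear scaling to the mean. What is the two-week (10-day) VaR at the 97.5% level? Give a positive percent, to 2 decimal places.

12.02%

At 97.5%, z = 1.960.
σ_{10d} = 1.87% × √10 = 5.913%; μ_{10d} = 10 × -0.043% = -0.430%.
VaR = −(-0.430%) + 1.960 × 5.913% = 12.019%.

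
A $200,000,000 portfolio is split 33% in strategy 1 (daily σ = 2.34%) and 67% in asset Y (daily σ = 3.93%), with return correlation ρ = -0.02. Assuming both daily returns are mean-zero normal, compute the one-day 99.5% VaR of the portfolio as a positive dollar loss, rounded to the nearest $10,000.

σ_p² = 0.33²·2.34² + 0.67²·3.93² + 2·-0.02·0.33·0.67·2.34·3.93 = 7.4482 (%²).
σ_p = √7.4482 = 2.729%.
At 99.5%, z = 2.576.
VaR = 2.576 × 2.729% = 7.030%; on $200,000,000 that is $14,060,000.

$14,060,000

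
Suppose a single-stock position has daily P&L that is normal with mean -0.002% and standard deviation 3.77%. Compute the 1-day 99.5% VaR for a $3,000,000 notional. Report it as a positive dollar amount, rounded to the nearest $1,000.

$291,000

At 99.5% one-sided, z = 2.576.
VaR = −μ + z·σ = −(-0.002%) + 2.576 × 3.77% = 9.714%.
On $3,000,000: 0.09714 × $3,000,000 = $291,420.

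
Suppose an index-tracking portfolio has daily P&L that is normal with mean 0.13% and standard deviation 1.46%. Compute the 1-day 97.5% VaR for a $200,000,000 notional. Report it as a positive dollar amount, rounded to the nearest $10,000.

At 97.5% one-sided, z = 1.960.
VaR = −μ + z·σ = −(0.13%) + 1.960 × 1.46% = 2.732%.
On $200,000,000: 0.02732 × $200,000,000 = $5,464,000.

$5,460,000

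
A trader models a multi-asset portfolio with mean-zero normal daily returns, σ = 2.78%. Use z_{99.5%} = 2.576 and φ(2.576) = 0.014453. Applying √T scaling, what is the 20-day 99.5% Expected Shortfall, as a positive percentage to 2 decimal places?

35.94%

σ_{20d} = 2.78% × √20 = 12.433%.
ES multiplier = φ(z)/(1−α) = 0.014453/0.005 = 2.891.
ES = 12.433% × 2.891 = 35.944%.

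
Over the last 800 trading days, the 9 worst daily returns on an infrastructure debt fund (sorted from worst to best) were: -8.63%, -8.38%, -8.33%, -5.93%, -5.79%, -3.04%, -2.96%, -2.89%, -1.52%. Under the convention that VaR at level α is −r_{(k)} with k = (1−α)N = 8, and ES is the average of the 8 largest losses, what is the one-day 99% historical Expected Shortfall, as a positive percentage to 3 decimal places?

5.744%

The 8 worst returns sum to -45.95%.
ES = −(-45.95%) / 8 = 5.74375% ≈ 5.744%.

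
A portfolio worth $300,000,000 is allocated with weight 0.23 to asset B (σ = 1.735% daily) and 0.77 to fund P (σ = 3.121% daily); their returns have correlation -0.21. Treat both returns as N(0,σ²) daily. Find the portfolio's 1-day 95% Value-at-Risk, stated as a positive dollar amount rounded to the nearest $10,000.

σ_p² = 0.23²·1.735² + 0.77²·3.121² + 2·-0.21·0.23·0.77·1.735·3.121 = 5.5317 (%²).
σ_p = √5.5317 = 2.352%.
At 95%, z = 1.645.
VaR = 1.645 × 2.352% = 3.869%; on $300,000,000 that is $11,607,000.

$11,610,000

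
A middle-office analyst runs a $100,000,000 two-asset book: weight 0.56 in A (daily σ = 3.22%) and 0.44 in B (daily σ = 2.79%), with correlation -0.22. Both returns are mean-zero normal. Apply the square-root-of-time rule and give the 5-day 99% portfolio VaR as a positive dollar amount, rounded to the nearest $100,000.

σ_p = √(0.56²·3.22² + 0.44²·2.79² + 2·-0.22·0.56·0.44·3.22·2.79) = 1.945%.
σ_{5d} = 1.945% × √5 = 4.349%.
z(99%) = 2.326.
VaR = 2.326 × 4.349% = 10.116%; on $100,000,000 that is $10,116,000.

$10,100,000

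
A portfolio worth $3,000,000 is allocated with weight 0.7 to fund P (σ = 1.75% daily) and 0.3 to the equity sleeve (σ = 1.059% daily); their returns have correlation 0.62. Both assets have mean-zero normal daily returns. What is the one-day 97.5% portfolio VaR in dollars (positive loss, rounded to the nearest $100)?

$84,900

σ_p² = 0.7²·1.75² + 0.3²·1.059² + 2·0.62·0.7·0.3·1.75·1.059 = 2.0841 (%²).
σ_p = √2.0841 = 1.444%.
At 97.5%, z = 1.960.
VaR = 1.960 × 1.444% = 2.830%; on $3,000,000 that is $84,900.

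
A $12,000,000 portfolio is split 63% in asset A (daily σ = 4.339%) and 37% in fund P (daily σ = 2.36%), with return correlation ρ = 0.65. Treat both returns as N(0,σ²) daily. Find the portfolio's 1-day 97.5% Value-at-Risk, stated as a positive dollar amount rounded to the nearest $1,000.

σ_p² = 0.63²·4.339² + 0.37²·2.36² + 2·0.65·0.63·0.37·4.339·2.36 = 11.3379 (%²).
σ_p = √11.3379 = 3.367%.
At 97.5%, z = 1.960.
VaR = 1.960 × 3.367% = 6.599%; on $12,000,000 that is $791,880.

$792,000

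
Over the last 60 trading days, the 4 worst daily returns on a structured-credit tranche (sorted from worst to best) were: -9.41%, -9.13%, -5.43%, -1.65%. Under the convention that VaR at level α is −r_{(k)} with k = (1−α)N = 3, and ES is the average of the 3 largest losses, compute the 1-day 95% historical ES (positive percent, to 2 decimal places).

7.99%

The 3 worst returns sum to -23.97%.
ES = −(-23.97%) / 3 = 7.99%.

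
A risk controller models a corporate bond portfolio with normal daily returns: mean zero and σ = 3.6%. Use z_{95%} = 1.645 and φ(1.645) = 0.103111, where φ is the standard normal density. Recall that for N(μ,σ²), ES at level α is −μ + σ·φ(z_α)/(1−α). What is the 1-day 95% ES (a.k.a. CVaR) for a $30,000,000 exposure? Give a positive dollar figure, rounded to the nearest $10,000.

$2,230,000

Tail multiplier: φ(z)/(1−α) = 0.103111 / 0.05 = 2.062.
ES = 3.6% × 2.062 = 7.423%.
On $30,000,000: 0.07423 × $30,000,000 = $2,226,900.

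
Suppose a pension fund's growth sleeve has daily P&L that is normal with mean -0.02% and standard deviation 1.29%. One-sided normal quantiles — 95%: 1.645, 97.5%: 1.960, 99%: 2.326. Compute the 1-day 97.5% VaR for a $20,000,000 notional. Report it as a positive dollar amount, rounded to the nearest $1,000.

VaR = −μ + z·σ = −(-0.02%) + 1.960 × 1.29% = 2.548%.
On $20,000,000: 0.02548 × $20,000,000 = $509,600.

$510,000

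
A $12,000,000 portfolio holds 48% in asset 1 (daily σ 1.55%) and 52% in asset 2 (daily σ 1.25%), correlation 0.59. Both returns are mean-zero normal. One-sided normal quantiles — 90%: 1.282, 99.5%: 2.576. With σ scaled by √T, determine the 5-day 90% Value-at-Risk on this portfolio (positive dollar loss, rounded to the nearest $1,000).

$428,000

σ_p = √(0.48²·1.55² + 0.52²·1.25² + 2·0.59·0.48·0.52·1.55·1.25) = 1.244%.
σ_{5d} = 1.244% × √5 = 2.782%.
VaR = 1.282 × 2.782% = 3.567%; on $12,000,000 that is $428,040.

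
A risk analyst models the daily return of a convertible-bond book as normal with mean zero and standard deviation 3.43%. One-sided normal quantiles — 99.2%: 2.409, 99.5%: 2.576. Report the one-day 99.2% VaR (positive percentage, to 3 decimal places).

8.263%

VaR = z·σ = 2.409 × 3.43% = 8.263%.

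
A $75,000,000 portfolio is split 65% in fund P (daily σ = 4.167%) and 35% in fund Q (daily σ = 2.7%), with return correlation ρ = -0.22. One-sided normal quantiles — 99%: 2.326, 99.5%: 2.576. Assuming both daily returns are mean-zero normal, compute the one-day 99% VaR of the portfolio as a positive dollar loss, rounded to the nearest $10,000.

σ_p² = 0.65²·4.167² + 0.35²·2.7² + 2·-0.22·0.65·0.35·4.167·2.7 = 7.1031 (%²).
σ_p = √7.1031 = 2.665%.
VaR = 2.326 × 2.665% = 6.199%; on $75,000,000 that is $4,649,250.

$4,650,000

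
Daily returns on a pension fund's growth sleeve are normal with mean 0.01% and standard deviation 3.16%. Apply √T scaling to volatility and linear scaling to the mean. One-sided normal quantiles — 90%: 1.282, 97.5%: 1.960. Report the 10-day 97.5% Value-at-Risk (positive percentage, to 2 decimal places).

σ_{10d} = 3.16% × √10 = 9.993%; μ_{10d} = 10 × 0.01% = 0.100%.
VaR = −(0.100%) + 1.960 × 9.993% = 19.486%.

19.49%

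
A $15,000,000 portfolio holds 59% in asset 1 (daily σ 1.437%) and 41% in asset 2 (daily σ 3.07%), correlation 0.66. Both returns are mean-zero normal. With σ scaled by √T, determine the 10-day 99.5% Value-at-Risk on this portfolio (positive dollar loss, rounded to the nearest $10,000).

$2,350,000

σ_p = √(0.59²·1.437² + 0.41²·3.07² + 2·0.66·0.59·0.41·1.437·3.07) = 1.927%.
σ_{10d} = 1.927% × √10 = 6.094%.
z(99.5%) = 2.576.
VaR = 2.576 × 6.094% = 15.698%; on $15,000,000 that is $2,354,700.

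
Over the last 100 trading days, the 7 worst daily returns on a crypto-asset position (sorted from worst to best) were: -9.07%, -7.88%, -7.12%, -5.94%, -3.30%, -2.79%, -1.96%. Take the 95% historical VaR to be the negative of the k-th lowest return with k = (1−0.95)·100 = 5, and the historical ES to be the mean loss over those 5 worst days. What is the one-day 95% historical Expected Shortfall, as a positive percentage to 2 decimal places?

The 5 worst returns sum to -33.31%.
ES = −(-33.31%) / 5 = 6.662% ≈ 6.66%.

6.66%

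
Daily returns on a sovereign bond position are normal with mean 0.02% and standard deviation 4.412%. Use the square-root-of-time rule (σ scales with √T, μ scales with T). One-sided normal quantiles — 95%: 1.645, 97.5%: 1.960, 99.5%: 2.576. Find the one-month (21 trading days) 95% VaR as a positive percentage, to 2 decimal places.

32.84%

σ_{21d} = 4.412% × √21 = 20.218%; μ_{21d} = 21 × 0.02% = 0.420%.
VaR = −(0.420%) + 1.645 × 20.218% = 32.839%.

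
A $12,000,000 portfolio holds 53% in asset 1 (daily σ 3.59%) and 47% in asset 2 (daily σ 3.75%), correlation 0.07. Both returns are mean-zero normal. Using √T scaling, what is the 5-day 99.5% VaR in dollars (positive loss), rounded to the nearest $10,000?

σ_p = √(0.53²·3.59² + 0.47²·3.75² + 2·0.07·0.53·0.47·3.59·3.75) = 2.683%.
σ_{5d} = 2.683% × √5 = 5.999%.
z(99.5%) = 2.576.
VaR = 2.576 × 5.999% = 15.453%; on $12,000,000 that is $1,854,360.

$1,850,000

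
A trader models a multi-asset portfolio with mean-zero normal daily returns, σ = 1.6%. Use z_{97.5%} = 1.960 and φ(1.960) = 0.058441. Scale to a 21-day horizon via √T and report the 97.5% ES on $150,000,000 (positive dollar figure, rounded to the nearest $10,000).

σ_{21d} = 1.6% × √21 = 7.332%.
ES multiplier = φ(z)/(1−α) = 0.058441/0.025 = 2.338.
ES = 7.332% × 2.338 = 17.142%; on $150,000,000: $25,713,000.

$25,710,000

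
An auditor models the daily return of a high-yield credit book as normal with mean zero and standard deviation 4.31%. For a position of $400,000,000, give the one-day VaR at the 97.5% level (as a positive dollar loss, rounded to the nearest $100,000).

$33,800,000

At 97.5% one-sided, z = 1.960.
VaR = z·σ = 1.960 × 4.31% = 8.448%.
On $400,000,000: 0.08448 × $400,000,000 = $33,792,000.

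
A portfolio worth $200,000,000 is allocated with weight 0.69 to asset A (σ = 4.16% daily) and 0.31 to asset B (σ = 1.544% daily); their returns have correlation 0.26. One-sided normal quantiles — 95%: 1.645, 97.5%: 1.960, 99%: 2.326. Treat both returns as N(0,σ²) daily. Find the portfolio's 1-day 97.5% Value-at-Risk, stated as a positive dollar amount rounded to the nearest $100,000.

$11,900,000

σ_p² = 0.69²·4.16² + 0.31²·1.544² + 2·0.26·0.69·0.31·4.16·1.544 = 9.1827 (%²).
σ_p = √9.1827 = 3.030%.
VaR = 1.960 × 3.030% = 5.939%; on $200,000,000 that is $11,878,000.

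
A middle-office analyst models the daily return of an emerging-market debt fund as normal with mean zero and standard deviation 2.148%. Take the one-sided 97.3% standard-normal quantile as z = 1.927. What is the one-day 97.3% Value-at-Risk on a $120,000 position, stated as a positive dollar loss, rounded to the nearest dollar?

VaR = z·σ = 1.927 × 2.148% = 4.139%.
On $120,000: 0.04139 × $120,000 = $4,967.

$4,967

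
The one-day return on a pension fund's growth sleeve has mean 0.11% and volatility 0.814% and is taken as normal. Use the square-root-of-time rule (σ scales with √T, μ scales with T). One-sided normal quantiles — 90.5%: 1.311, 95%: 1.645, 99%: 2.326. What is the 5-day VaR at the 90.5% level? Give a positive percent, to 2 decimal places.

σ_{5d} = 0.814% × √5 = 1.820%; μ_{5d} = 5 × 0.11% = 0.550%.
VaR = −(0.550%) + 1.311 × 1.820% = 1.836%.

1.84%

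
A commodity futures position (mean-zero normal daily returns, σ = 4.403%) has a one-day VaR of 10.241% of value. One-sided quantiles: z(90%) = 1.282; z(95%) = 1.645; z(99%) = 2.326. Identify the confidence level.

Implied z = VaR/σ = 10.241 / 4.403 = 2.326.
This matches z(99%) = 2.326.

99%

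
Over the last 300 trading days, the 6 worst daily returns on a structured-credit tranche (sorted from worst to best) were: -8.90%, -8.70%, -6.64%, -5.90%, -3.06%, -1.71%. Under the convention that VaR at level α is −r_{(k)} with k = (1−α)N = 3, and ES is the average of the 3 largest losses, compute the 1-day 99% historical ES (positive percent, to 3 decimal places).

8.080%

The 3 worst returns sum to -24.24%.
ES = −(-24.24%) / 3 = 8.08% ≈ 8.080%.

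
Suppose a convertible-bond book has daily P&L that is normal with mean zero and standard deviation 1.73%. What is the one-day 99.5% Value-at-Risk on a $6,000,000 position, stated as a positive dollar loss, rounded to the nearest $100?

$267,400

At 99.5% one-sided, z = 2.576.
VaR = z·σ = 2.576 × 1.73% = 4.456%.
On $6,000,000: 0.04456 × $6,000,000 = $267,360.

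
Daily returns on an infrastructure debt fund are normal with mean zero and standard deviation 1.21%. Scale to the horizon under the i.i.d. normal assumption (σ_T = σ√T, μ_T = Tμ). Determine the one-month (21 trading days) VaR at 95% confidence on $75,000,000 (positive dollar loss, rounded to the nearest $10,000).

$6,840,000

At 95%, z = 1.645.
σ_{21d} = 1.21% × √21 = 5.545%.
VaR = 1.645 × 5.545% = 9.122%.
On $75,000,000: 0.09122 × $75,000,000 = $6,841,500.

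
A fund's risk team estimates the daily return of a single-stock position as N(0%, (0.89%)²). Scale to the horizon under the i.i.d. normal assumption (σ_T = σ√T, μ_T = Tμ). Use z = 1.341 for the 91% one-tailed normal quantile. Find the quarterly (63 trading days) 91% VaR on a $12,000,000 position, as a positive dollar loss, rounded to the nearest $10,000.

σ_{63d} = 0.89% × √63 = 7.064%.
VaR = 1.341 × 7.064% = 9.473%.
On $12,000,000: 0.09473 × $12,000,000 = $1,136,760.

$1,140,000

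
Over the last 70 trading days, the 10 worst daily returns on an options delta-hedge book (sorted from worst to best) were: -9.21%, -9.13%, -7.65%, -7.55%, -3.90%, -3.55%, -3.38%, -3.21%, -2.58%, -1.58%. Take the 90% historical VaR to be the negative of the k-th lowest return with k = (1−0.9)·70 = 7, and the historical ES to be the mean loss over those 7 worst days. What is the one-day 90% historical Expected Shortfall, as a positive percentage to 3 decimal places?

6.339%

The 7 worst returns sum to -44.37%.
ES = −(-44.37%) / 7 = 6.3385…% ≈ 6.339%.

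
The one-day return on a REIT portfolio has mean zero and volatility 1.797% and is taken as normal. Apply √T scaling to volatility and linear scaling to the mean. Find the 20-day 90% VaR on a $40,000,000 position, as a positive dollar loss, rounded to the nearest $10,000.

At 90%, z = 1.282.
σ_{20d} = 1.797% × √20 = 8.036%.
VaR = 1.282 × 8.036% = 10.302%.
On $40,000,000: 0.10302 × $40,000,000 = $4,120,800.

$4,120,000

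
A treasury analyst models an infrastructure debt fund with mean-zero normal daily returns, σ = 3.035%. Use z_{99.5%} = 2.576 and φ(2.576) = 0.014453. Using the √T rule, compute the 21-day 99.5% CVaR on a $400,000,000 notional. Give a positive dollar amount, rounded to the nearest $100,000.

σ_{21d} = 3.035% × √21 = 13.908%.
ES multiplier = φ(z)/(1−α) = 0.014453/0.005 = 2.891.
ES = 13.908% × 2.891 = 40.208%; on $400,000,000: $160,832,000.

$160,800,000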